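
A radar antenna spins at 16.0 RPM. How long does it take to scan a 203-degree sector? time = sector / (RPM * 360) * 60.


t = 203 / (16.0 * 360) * 60 = 2.11 s

2.11 s


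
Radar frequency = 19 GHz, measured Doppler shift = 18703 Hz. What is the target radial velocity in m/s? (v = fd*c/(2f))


v = 18703 * 3e8 / (2 * 19000000000.0) = 147.7 m/s

147.7 m/s


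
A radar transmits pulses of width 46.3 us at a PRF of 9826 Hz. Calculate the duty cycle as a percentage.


DC = 46.3e-6 * 9826 * 100 = 45.49%

45.49%


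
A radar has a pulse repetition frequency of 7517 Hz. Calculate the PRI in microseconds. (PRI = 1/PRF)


PRI = 1/7517 = 0.0001330318 s = 133.0 us

133.0 us


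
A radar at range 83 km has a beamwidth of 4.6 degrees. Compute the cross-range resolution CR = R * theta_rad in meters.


BW_rad = 0.080285146
CR = 83000 * 0.080285146 = 6663.7 m

6663.7 m


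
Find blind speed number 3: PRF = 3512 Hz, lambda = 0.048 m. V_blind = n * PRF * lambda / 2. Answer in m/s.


V_blind = 3 * 3512 * 0.048 / 2 = 252.9 m/s

252.9 m/s


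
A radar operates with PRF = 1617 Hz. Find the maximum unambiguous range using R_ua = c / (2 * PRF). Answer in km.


R_ua = 3e8 / (2 * 1617) = 92764.4 m = 92.8 km

92.8 km


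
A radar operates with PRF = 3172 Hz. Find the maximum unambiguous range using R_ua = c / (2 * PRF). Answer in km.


R_ua = 3e8 / (2 * 3172) = 47288.8 m = 47.3 km

47.3 km


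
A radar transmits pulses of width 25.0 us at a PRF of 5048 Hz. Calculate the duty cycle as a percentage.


DC = 25.0e-6 * 5048 * 100 = 12.62%

12.62%


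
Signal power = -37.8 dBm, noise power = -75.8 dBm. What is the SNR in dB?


SNR = -37.8 - (-75.8) = 38.0 dB

38.0 dB


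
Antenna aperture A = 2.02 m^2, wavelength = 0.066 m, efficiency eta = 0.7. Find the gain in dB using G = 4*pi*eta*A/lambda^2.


G_linear = 4*pi*0.7*2.02/0.066^2 = 4079.17
G_dB = 10*log10(4079.17) = 36.1 dB

36.1 dB


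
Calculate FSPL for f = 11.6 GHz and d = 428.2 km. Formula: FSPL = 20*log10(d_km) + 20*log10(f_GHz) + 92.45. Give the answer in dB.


20*log10(428.2) = 52.63
20*log10(11.6) = 21.29
FSPL = 166.4 dB

166.4 dB


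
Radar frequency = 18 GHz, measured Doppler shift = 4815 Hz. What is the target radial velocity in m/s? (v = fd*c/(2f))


v = 4815 * 3e8 / (2 * 18000000000.0) = 40.1 m/s

40.1 m/s


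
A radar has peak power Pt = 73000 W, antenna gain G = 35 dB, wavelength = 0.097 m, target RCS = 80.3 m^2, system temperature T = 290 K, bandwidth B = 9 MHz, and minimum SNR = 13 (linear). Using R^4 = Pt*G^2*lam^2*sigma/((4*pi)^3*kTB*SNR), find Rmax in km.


G_lin = 10^(35/10) = 3162.27766
R^4 = 73000 * 3162.27766^2 * 0.097^2 * 80.3 / ((4*pi)^3 * 1.38e-23 * 290 * 9000000.0 * 13)
R^4 = 5.93594e20 m^4
R_max = (5.93594e20)^(1/4) = 156089.0 m = 156.1 km

156.1 km


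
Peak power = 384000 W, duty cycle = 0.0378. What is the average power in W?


P_avg = 384000 * 0.0378 = 14515.2 W

14515.2 W


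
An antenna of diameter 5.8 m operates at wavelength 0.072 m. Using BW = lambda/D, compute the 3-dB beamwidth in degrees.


BW_rad = 0.072 / 5.8 = 0.012414
BW_deg = 0.71 degrees

0.71 degrees


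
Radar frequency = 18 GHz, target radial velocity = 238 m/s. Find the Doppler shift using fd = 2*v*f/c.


fd = 2 * 238 * 18000000000.0 / 3e8 = 28560.0 Hz

28560.0 Hz


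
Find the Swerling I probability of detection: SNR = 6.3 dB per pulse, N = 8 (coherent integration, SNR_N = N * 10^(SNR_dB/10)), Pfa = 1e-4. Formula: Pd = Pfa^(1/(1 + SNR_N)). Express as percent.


SNR_lin = 10^(6.3/10) = 4.2658
SNR_N = 8 * 4.2658 = 34.1264
1/(1 + SNR_N) = 1/35.1264 = 0.0284686
Pd = (1e-4)^0.0284686 = 0.76935
Pd = 76.9%

76.9%


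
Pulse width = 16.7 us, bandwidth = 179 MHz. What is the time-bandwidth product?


TBP = 16.7 * 179 = 2989.3

2989.3


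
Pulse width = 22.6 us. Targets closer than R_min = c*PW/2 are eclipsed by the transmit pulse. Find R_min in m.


R_min = 3e8 * 22.6e-6 / 2 = 3390.0 m

3390.0 m


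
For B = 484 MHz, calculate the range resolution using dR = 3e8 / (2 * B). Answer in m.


dR = 3e8 / (2 * 484000000.0) = 0.31 m

0.31 m


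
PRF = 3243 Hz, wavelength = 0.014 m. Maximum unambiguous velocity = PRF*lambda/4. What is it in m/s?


V_ua = 3243 * 0.014 / 4 = 11.4 m/s

11.4 m/s


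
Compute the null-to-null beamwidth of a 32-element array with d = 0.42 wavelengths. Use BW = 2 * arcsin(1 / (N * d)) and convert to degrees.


1/(N*d) = 1/(32*0.42) = 0.074405
BW = 2*arcsin(0.074405) = 8.5 degrees

8.5 degrees


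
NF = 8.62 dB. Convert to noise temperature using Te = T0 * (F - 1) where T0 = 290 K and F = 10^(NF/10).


NF_lin = 10^(8.62/10) = 7.277798
Te = 290 * (7.277798 - 1) = 1820.6 K

1820.6 K


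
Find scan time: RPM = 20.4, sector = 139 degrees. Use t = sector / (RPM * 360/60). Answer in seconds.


t = 139 / (20.4 * 360) * 60 = 1.14 s

1.14 s


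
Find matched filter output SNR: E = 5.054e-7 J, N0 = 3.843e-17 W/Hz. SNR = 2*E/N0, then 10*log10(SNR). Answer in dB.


SNR_lin = 2 * 5.054e-7 / 3.843e-17 = 2.63e10
SNR_dB = 10*log10(2.63e10) = 104.2 dB

104.2 dB


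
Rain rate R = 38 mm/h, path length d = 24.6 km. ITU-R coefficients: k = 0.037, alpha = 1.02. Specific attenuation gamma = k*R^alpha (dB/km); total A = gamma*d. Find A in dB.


gamma = 0.037 * 38^1.02 = 1.512102 dB/km
A = 1.512102 * 24.6 = 37.2 dB

37.2 dB


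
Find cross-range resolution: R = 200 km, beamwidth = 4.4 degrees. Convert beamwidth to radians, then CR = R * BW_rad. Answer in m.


BW_rad = 0.076794487
CR = 200000 * 0.076794487 = 15358.9 m

15358.9 m


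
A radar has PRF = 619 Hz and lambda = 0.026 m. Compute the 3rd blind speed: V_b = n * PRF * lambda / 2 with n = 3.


V_blind = 3 * 619 * 0.026 / 2 = 24.1 m/s

24.1 m/s


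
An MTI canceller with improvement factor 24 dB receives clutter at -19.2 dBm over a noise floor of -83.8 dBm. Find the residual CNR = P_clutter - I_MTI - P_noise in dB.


CNR = -19.2 - 24 - (-83.8) = 40.6 dB

40.6 dB


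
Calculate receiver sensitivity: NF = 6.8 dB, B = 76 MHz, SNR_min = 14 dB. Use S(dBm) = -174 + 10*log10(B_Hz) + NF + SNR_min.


10*log10(76000000.0) = 78.81
S = -174 + 78.81 + 6.8 + 14 = -74.4 dBm

-74.4 dBm


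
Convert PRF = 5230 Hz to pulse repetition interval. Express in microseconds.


PRI = 1/5230 = 0.0001912046 s = 191.2 us

191.2 us


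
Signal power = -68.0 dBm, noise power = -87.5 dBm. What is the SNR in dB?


SNR = -68.0 - (-87.5) = 19.5 dB

19.5 dB


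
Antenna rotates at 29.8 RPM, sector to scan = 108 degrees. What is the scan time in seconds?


t = 108 / (29.8 * 360) * 60 = 0.6 s

0.6 s


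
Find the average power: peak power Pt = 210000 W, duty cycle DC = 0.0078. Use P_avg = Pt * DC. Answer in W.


P_avg = 210000 * 0.0078 = 1638.0 W

1638.0 W


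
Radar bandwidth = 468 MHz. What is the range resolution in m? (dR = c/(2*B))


dR = 3e8 / (2 * 468000000.0) = 0.32 m

0.32 m


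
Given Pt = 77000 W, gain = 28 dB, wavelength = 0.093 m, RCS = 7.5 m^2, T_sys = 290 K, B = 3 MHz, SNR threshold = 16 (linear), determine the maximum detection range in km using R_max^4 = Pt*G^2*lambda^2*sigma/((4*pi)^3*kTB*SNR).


G_lin = 10^(28/10) = 630.957344
R^4 = 77000 * 630.957344^2 * 0.093^2 * 7.5 / ((4*pi)^3 * 1.38e-23 * 290 * 3000000.0 * 16)
R^4 = 5.21639e18 m^4
R_max = (5.21639e18)^(1/4) = 47790.6 m = 47.8 km

47.8 km


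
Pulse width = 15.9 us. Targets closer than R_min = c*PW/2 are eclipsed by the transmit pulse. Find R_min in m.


R_min = 3e8 * 15.9e-6 / 2 = 2385.0 m

2385.0 m


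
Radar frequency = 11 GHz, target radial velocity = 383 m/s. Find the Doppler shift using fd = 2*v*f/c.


fd = 2 * 383 * 11000000000.0 / 3e8 = 28086.7 Hz

28086.7 Hz


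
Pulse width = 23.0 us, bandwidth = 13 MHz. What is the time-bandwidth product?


TBP = 23.0 * 13 = 299.0

299.0


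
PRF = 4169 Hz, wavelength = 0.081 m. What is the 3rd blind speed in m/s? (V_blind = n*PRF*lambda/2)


V_blind = 3 * 4169 * 0.081 / 2 = 506.5 m/s

506.5 m/s


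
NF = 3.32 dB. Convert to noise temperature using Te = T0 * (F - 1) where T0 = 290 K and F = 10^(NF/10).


NF_lin = 10^(3.32/10) = 2.14783
Te = 290 * (2.14783 - 1) = 332.9 K

332.9 K


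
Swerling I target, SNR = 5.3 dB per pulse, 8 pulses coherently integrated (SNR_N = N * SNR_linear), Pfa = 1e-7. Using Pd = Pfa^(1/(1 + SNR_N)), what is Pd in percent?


SNR_lin = 10^(5.3/10) = 3.38844
SNR_N = 8 * 3.38844 = 27.10752
1/(1 + SNR_N) = 1/28.10752 = 0.0355777
Pd = (1e-7)^0.0355777 = 0.56358
Pd = 56.4%

56.4%


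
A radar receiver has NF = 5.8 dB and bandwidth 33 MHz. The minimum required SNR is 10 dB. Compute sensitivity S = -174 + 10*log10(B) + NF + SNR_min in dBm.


10*log10(33000000.0) = 75.19
S = -174 + 75.19 + 5.8 + 10 = -83.0 dBm

-83.0 dBm


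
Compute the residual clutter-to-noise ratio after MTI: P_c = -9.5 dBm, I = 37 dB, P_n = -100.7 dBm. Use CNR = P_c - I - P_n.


CNR = -9.5 - 37 - (-100.7) = 54.2 dB

54.2 dB


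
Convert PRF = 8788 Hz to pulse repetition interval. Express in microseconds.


PRI = 1/8788 = 0.0001137915 s = 113.8 us

113.8 us


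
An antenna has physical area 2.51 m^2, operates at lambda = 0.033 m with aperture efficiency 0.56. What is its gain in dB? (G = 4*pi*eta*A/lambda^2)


G_linear = 4*pi*0.56*2.51/0.033^2 = 16219.73
G_dB = 10*log10(16219.73) = 42.1 dB

42.1 dB


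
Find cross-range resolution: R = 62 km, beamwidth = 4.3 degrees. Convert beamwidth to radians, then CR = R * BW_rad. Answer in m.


BW_rad = 0.075049158
CR = 62000 * 0.075049158 = 4653.0 m

4653.0 m


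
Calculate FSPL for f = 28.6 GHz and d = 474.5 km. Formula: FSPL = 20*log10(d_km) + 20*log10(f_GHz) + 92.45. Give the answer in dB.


20*log10(474.5) = 53.52
20*log10(28.6) = 29.13
FSPL = 175.1 dB

175.1 dB


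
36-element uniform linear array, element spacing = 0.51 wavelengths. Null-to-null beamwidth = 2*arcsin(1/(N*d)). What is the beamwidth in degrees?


1/(N*d) = 1/(36*0.51) = 0.054466
BW = 2*arcsin(0.054466) = 6.2 degrees

6.2 degrees


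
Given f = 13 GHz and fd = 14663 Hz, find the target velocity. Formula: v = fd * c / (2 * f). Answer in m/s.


v = 14663 * 3e8 / (2 * 13000000000.0) = 169.2 m/s

169.2 m/s


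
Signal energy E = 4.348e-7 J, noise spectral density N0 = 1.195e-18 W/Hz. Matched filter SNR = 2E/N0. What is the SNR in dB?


SNR_lin = 2 * 4.348e-7 / 1.195e-18 = 7.277e11
SNR_dB = 10*log10(7.277e11) = 118.6 dB

118.6 dB


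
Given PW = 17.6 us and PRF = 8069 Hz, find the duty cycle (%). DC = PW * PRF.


DC = 17.6e-6 * 8069 * 100 = 14.2%

14.2%


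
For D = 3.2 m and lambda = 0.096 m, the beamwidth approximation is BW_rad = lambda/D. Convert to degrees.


BW_rad = 0.096 / 3.2 = 0.03
BW_deg = 1.72 degrees

1.72 degrees


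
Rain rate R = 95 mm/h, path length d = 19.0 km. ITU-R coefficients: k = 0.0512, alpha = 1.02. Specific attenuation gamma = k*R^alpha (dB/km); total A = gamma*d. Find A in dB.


gamma = 0.0512 * 95^1.02 = 5.327802 dB/km
A = 5.327802 * 19.0 = 101.23 dB

101.23 dB


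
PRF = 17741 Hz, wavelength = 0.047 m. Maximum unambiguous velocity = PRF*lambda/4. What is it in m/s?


V_ua = 17741 * 0.047 / 4 = 208.5 m/s

208.5 m/s


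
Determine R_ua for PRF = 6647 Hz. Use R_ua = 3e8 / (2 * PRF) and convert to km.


R_ua = 3e8 / (2 * 6647) = 22566.6 m = 22.6 km

22.6 km


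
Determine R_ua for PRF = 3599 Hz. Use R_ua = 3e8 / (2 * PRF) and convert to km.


R_ua = 3e8 / (2 * 3599) = 41678.2 m = 41.7 km

41.7 km


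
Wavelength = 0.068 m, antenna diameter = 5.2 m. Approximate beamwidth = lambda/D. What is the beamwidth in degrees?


BW_rad = 0.068 / 5.2 = 0.013077
BW_deg = 0.75 degrees

0.75 degrees


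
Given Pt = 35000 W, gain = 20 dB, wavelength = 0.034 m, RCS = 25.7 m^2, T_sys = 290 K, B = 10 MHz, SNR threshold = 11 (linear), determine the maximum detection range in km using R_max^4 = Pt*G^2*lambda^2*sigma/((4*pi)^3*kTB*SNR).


G_lin = 10^(20/10) = 100.0
R^4 = 35000 * 100.0^2 * 0.034^2 * 25.7 / ((4*pi)^3 * 1.38e-23 * 290 * 10000000.0 * 11)
R^4 = 1.19031e16 m^4
R_max = (1.19031e16)^(1/4) = 10445.2 m = 10.4 km

10.4 km


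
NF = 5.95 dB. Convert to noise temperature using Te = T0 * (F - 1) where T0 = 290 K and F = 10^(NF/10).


NF_lin = 10^(5.95/10) = 3.935501
Te = 290 * (3.935501 - 1) = 851.3 K

851.3 K


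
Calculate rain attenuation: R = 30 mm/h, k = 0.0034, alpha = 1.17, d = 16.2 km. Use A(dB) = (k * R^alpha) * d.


gamma = 0.0034 * 30^1.17 = 0.181849 dB/km
A = 0.181849 * 16.2 = 2.95 dB

2.95 dB


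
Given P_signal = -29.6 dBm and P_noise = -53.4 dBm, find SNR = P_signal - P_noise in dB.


SNR = -29.6 - (-53.4) = 23.8 dB

23.8 dB


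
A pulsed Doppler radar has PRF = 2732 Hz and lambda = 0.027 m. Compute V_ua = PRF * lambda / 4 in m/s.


V_ua = 2732 * 0.027 / 4 = 18.4 m/s

18.4 m/s


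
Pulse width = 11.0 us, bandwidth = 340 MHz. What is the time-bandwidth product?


TBP = 11.0 * 340 = 3740.0

3740.0


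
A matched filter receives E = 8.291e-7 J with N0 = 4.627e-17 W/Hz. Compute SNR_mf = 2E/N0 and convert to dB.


SNR_lin = 2 * 8.291e-7 / 4.627e-17 = 3.584e10
SNR_dB = 10*log10(3.584e10) = 105.5 dB

105.5 dB


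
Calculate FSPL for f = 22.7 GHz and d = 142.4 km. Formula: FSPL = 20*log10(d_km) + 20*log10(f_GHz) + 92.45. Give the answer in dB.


20*log10(142.4) = 43.07
20*log10(22.7) = 27.12
FSPL = 162.6 dB

162.6 dB


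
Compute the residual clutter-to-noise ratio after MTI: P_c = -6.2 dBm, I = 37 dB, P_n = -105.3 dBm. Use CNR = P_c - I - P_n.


CNR = -6.2 - 37 - (-105.3) = 62.1 dB

62.1 dB


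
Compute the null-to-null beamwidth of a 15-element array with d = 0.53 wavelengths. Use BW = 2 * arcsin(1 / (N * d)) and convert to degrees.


1/(N*d) = 1/(15*0.53) = 0.125786
BW = 2*arcsin(0.125786) = 14.5 degrees

14.5 degrees


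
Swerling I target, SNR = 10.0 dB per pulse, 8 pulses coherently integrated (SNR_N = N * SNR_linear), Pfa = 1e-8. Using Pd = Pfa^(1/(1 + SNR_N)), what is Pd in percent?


SNR_lin = 10^(10.0/10) = 10.0
SNR_N = 8 * 10.0 = 80.0
1/(1 + SNR_N) = 1/81.0 = 0.0123457
Pd = (1e-8)^0.0123457 = 0.79659
Pd = 79.7%

79.7%


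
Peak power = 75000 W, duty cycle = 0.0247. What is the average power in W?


P_avg = 75000 * 0.0247 = 1852.5 W

1852.5 W


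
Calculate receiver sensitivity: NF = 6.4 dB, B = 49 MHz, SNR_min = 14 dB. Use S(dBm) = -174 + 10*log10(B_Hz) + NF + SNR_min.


10*log10(49000000.0) = 76.9
S = -174 + 76.9 + 6.4 + 14 = -76.7 dBm

-76.7 dBm


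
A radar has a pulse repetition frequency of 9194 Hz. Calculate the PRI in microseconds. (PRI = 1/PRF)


PRI = 1/9194 = 0.0001087666 s = 108.8 us

108.8 us


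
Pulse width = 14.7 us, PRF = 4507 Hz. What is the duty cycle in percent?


DC = 14.7e-6 * 4507 * 100 = 6.63%

6.63%


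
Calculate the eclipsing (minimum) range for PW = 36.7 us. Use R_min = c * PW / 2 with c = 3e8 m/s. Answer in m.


R_min = 3e8 * 36.7e-6 / 2 = 5505.0 m

5505.0 m


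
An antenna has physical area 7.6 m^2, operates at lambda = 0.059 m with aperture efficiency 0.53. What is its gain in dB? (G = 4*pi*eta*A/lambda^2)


G_linear = 4*pi*0.53*7.6/0.059^2 = 14541.03
G_dB = 10*log10(14541.03) = 41.6 dB

41.6 dB


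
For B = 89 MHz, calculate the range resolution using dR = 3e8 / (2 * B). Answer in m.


dR = 3e8 / (2 * 89000000.0) = 1.69 m

1.69 m


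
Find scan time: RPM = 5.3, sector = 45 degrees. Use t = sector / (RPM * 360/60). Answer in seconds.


t = 45 / (5.3 * 360) * 60 = 1.42 s

1.42 s


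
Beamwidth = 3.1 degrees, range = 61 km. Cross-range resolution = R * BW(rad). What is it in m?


BW_rad = 0.054105207
CR = 61000 * 0.054105207 = 3300.4 m

3300.4 m


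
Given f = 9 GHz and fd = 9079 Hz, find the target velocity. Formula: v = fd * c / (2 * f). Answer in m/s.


v = 9079 * 3e8 / (2 * 9000000000.0) = 151.3 m/s

151.3 m/s


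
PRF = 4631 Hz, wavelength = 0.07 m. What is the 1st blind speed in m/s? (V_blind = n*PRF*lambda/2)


V_blind = 1 * 4631 * 0.07 / 2 = 162.1 m/s

162.1 m/s


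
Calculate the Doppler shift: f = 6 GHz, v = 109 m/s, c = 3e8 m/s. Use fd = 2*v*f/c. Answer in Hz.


fd = 2 * 109 * 6000000000.0 / 3e8 = 4360.0 Hz

4360.0 Hz


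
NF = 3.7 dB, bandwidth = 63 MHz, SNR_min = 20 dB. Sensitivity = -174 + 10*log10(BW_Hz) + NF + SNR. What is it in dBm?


10*log10(63000000.0) = 77.99
S = -174 + 77.99 + 3.7 + 20 = -72.3 dBm

-72.3 dBm


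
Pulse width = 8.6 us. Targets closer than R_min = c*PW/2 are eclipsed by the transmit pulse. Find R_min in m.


R_min = 3e8 * 8.6e-6 / 2 = 1290.0 m

1290.0 m


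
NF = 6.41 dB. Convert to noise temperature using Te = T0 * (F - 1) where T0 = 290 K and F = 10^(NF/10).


NF_lin = 10^(6.41/10) = 4.375221
Te = 290 * (4.375221 - 1) = 978.8 K

978.8 K


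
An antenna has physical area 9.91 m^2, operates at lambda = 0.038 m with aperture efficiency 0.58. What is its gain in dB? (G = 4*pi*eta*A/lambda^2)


G_linear = 4*pi*0.58*9.91/0.038^2 = 50020.07
G_dB = 10*log10(50020.07) = 47.0 dB

47.0 dB


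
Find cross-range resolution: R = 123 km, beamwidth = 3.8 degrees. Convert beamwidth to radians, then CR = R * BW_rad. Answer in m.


BW_rad = 0.066322512
CR = 123000 * 0.066322512 = 8157.7 m

8157.7 m


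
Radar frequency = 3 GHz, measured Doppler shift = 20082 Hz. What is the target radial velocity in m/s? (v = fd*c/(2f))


v = 20082 * 3e8 / (2 * 3000000000.0) = 1004.1 m/s

1004.1 m/s


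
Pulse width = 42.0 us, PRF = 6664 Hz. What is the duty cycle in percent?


DC = 42.0e-6 * 6664 * 100 = 27.99%

27.99%


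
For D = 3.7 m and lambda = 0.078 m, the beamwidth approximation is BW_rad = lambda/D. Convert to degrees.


BW_rad = 0.078 / 3.7 = 0.021081
BW_deg = 1.21 degrees

1.21 degrees


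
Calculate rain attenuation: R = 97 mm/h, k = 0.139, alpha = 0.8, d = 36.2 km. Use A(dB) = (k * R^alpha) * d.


gamma = 0.139 * 97^0.8 = 5.400478 dB/km
A = 5.400478 * 36.2 = 195.5 dB

195.5 dB


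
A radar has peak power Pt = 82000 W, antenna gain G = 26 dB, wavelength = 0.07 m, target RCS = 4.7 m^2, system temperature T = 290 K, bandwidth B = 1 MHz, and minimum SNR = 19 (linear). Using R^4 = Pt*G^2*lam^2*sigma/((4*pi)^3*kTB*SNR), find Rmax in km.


G_lin = 10^(26/10) = 398.107171
R^4 = 82000 * 398.107171^2 * 0.07^2 * 4.7 / ((4*pi)^3 * 1.38e-23 * 290 * 1000000.0 * 19)
R^4 = 1.98357e18 m^4
R_max = (1.98357e18)^(1/4) = 37528.6 m = 37.5 km

37.5 km


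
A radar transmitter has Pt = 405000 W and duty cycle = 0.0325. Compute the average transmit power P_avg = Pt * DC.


P_avg = 405000 * 0.0325 = 13162.5 W

13162.5 W


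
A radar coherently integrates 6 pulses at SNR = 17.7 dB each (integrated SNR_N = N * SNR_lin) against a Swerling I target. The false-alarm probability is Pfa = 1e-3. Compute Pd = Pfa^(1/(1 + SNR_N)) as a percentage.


SNR_lin = 10^(17.7/10) = 58.88437
SNR_N = 6 * 58.88437 = 353.30622
1/(1 + SNR_N) = 1/354.30622 = 0.0028224
Pd = (1e-3)^0.0028224 = 0.98069
Pd = 98.1%

98.1%


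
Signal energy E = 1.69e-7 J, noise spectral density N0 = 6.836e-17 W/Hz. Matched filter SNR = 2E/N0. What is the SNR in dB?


SNR_lin = 2 * 1.69e-7 / 6.836e-17 = 4.944e9
SNR_dB = 10*log10(4.944e9) = 96.9 dB

96.9 dB


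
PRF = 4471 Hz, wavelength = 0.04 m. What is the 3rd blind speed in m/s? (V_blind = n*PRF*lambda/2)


V_blind = 3 * 4471 * 0.04 / 2 = 268.3 m/s

268.3 m/s


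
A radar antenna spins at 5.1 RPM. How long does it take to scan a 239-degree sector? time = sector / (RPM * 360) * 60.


t = 239 / (5.1 * 360) * 60 = 7.81 s

7.81 s


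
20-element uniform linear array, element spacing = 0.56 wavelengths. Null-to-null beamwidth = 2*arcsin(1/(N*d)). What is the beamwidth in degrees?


1/(N*d) = 1/(20*0.56) = 0.089286
BW = 2*arcsin(0.089286) = 10.2 degrees

10.2 degrees


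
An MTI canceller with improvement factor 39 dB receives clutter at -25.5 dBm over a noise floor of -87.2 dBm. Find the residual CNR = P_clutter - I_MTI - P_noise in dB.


CNR = -25.5 - 39 - (-87.2) = 22.7 dB

22.7 dB


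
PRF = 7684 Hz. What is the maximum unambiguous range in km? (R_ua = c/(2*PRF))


R_ua = 3e8 / (2 * 7684) = 19521.1 m = 19.5 km

19.5 km


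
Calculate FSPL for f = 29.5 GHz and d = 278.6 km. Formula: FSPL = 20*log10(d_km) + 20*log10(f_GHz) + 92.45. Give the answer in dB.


20*log10(278.6) = 48.9
20*log10(29.5) = 29.4
FSPL = 170.7 dB

170.7 dB


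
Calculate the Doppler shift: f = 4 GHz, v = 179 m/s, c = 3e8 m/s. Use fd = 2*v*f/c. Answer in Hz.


fd = 2 * 179 * 4000000000.0 / 3e8 = 4773.3 Hz

4773.3 Hz


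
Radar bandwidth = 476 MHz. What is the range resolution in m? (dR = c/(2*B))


dR = 3e8 / (2 * 476000000.0) = 0.32 m

0.32 m


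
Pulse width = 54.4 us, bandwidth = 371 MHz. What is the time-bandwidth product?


TBP = 54.4 * 371 = 20182.4

20182.4


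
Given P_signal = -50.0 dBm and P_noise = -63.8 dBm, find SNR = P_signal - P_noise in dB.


SNR = -50.0 - (-63.8) = 13.8 dB

13.8 dB


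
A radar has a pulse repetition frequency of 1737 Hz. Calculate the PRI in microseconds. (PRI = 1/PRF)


PRI = 1/1737 = 0.0005757052 s = 575.7 us

575.7 us


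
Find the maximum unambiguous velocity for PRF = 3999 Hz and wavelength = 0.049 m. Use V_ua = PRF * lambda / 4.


V_ua = 3999 * 0.049 / 4 = 49.0 m/s

49.0 m/s


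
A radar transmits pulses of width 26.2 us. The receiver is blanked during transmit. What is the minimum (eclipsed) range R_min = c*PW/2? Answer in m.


R_min = 3e8 * 26.2e-6 / 2 = 3930.0 m

3930.0 m


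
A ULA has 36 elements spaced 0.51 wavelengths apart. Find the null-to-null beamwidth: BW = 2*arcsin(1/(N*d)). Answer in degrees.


1/(N*d) = 1/(36*0.51) = 0.054466
BW = 2*arcsin(0.054466) = 6.2 degrees

6.2 degrees


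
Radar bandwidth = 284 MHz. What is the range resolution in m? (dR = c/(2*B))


dR = 3e8 / (2 * 284000000.0) = 0.53 m

0.53 m


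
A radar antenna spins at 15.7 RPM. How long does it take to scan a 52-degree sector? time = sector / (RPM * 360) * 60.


t = 52 / (15.7 * 360) * 60 = 0.55 s

0.55 s


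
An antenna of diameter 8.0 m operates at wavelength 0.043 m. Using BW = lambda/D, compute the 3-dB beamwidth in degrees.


BW_rad = 0.043 / 8.0 = 0.005375
BW_deg = 0.31 degrees

0.31 degrees


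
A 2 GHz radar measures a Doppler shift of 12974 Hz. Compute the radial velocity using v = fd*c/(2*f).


v = 12974 * 3e8 / (2 * 2000000000.0) = 973.1 m/s

973.1 m/s


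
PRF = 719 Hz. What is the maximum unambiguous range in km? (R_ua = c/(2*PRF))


R_ua = 3e8 / (2 * 719) = 208623.1 m = 208.6 km

208.6 km


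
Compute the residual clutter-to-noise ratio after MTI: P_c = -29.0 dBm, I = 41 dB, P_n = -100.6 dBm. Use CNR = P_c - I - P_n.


CNR = -29.0 - 41 - (-100.6) = 30.6 dB

30.6 dB


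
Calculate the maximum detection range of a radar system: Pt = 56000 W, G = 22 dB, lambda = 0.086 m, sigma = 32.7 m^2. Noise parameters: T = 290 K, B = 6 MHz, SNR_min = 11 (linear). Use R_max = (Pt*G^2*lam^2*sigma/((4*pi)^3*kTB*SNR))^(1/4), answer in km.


G_lin = 10^(22/10) = 158.489319
R^4 = 56000 * 158.489319^2 * 0.086^2 * 32.7 / ((4*pi)^3 * 1.38e-23 * 290 * 6000000.0 * 11)
R^4 = 6.49056e17 m^4
R_max = (6.49056e17)^(1/4) = 28383.8 m = 28.4 km

28.4 km


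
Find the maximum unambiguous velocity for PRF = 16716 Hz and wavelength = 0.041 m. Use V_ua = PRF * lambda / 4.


V_ua = 16716 * 0.041 / 4 = 171.3 m/s

171.3 m/s


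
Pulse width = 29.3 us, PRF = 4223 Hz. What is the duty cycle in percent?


DC = 29.3e-6 * 4223 * 100 = 12.37%

12.37%


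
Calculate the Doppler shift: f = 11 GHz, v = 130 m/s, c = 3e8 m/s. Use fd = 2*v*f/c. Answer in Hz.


fd = 2 * 130 * 11000000000.0 / 3e8 = 9533.3 Hz

9533.3 Hz


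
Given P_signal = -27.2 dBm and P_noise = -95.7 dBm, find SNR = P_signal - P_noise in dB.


SNR = -27.2 - (-95.7) = 68.5 dB

68.5 dB


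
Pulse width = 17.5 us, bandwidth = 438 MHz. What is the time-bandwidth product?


TBP = 17.5 * 438 = 7665.0

7665.0


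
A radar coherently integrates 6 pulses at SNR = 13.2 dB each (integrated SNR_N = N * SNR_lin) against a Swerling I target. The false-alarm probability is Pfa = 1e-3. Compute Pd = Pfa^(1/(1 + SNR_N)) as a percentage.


SNR_lin = 10^(13.2/10) = 20.89296
SNR_N = 6 * 20.89296 = 125.35776
1/(1 + SNR_N) = 1/126.35776 = 0.007914
Pd = (1e-3)^0.007914 = 0.9468
Pd = 94.7%

94.7%


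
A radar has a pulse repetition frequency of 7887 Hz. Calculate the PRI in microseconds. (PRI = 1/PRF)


PRI = 1/7887 = 0.0001267909 s = 126.8 us

126.8 us


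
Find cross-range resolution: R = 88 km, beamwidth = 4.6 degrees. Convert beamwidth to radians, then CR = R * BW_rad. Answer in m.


BW_rad = 0.080285146
CR = 88000 * 0.080285146 = 7065.1 m

7065.1 m


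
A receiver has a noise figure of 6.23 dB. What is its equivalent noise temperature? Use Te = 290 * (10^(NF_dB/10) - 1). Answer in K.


NF_lin = 10^(6.23/10) = 4.19759
Te = 290 * (4.19759 - 1) = 927.3 K

927.3 K


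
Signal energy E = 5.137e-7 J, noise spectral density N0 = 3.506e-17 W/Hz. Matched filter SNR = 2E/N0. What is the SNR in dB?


SNR_lin = 2 * 5.137e-7 / 3.506e-17 = 2.93e10
SNR_dB = 10*log10(2.93e10) = 104.7 dB

104.7 dB


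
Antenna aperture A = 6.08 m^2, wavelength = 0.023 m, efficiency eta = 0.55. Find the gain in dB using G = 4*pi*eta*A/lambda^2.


G_linear = 4*pi*0.55*6.08/0.023^2 = 79436.57
G_dB = 10*log10(79436.57) = 49.0 dB

49.0 dB


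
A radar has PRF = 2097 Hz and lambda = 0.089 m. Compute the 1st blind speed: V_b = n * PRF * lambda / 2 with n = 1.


V_blind = 1 * 2097 * 0.089 / 2 = 93.3 m/s

93.3 m/s


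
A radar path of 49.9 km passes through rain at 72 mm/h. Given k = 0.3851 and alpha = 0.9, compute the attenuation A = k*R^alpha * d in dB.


gamma = 0.3851 * 72^0.9 = 18.078932 dB/km
A = 18.078932 * 49.9 = 902.14 dB

902.14 dB


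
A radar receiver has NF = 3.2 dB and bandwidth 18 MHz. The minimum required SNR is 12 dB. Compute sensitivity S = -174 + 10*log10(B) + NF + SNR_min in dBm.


10*log10(18000000.0) = 72.55
S = -174 + 72.55 + 3.2 + 12 = -86.2 dBm

-86.2 dBm


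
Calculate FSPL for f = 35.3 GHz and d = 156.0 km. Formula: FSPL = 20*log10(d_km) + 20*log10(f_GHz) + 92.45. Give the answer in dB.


20*log10(156.0) = 43.86
20*log10(35.3) = 30.96
FSPL = 167.3 dB

167.3 dB


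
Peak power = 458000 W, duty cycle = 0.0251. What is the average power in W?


P_avg = 458000 * 0.0251 = 11495.8 W

11495.8 W


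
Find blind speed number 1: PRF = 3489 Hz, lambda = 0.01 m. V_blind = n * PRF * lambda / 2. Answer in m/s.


V_blind = 1 * 3489 * 0.01 / 2 = 17.4 m/s

17.4 m/s


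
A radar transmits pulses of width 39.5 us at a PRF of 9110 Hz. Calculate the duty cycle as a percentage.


DC = 39.5e-6 * 9110 * 100 = 35.98%

35.98%


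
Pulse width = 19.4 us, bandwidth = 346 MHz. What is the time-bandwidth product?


TBP = 19.4 * 346 = 6712.4

6712.4


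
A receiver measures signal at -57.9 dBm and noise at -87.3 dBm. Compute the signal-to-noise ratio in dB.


SNR = -57.9 - (-87.3) = 29.4 dB

29.4 dB


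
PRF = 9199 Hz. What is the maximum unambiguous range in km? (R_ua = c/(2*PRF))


R_ua = 3e8 / (2 * 9199) = 16306.1 m = 16.3 km

16.3 km


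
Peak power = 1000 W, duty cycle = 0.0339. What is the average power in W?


P_avg = 1000 * 0.0339 = 33.9 W

33.9 W


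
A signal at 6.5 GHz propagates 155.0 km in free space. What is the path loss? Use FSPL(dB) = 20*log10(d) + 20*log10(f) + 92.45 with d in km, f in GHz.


20*log10(155.0) = 43.81
20*log10(6.5) = 16.26
FSPL = 152.5 dB

152.5 dB


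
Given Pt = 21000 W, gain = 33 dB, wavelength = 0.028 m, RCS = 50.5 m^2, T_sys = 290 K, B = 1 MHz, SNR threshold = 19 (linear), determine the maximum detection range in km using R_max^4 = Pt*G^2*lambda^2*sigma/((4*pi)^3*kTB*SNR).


G_lin = 10^(33/10) = 1995.262315
R^4 = 21000 * 1995.262315^2 * 0.028^2 * 50.5 / ((4*pi)^3 * 1.38e-23 * 290 * 1000000.0 * 19)
R^4 = 2.19365e19 m^4
R_max = (2.19365e19)^(1/4) = 68437.1 m = 68.4 km

68.4 km


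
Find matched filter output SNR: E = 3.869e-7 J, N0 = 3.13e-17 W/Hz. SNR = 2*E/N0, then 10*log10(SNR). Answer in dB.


SNR_lin = 2 * 3.869e-7 / 3.13e-17 = 2.472e10
SNR_dB = 10*log10(2.472e10) = 103.9 dB

103.9 dB


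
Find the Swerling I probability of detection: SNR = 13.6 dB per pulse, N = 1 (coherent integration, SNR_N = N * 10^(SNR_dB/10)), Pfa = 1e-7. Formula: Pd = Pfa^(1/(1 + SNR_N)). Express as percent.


SNR_lin = 10^(13.6/10) = 22.90868
SNR_N = 1 * 22.90868 = 22.90868
1/(1 + SNR_N) = 1/23.90868 = 0.0418258
Pd = (1e-7)^0.0418258 = 0.50959
Pd = 51.0%

51.0%


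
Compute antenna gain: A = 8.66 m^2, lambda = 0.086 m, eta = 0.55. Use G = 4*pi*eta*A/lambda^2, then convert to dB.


G_linear = 4*pi*0.55*8.66/0.086^2 = 8092.7
G_dB = 10*log10(8092.7) = 39.1 dB

39.1 dB


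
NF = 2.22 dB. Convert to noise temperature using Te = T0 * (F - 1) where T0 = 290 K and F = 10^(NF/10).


NF_lin = 10^(2.22/10) = 1.667247
Te = 290 * (1.667247 - 1) = 193.5 K

193.5 K


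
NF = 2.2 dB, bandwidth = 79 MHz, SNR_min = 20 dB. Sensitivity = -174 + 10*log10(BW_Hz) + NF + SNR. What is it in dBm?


10*log10(79000000.0) = 78.98
S = -174 + 78.98 + 2.2 + 20 = -72.8 dBm

-72.8 dBm


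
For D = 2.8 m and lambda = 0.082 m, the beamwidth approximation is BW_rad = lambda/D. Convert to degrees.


BW_rad = 0.082 / 2.8 = 0.029286
BW_deg = 1.68 degrees

1.68 degrees


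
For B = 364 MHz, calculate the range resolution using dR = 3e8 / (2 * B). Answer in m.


dR = 3e8 / (2 * 364000000.0) = 0.41 m

0.41 m


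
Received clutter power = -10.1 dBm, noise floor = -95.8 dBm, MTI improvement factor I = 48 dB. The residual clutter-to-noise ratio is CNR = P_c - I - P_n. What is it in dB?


CNR = -10.1 - 48 - (-95.8) = 37.7 dB

37.7 dB


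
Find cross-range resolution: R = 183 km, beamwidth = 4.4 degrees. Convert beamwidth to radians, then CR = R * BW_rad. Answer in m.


BW_rad = 0.076794487
CR = 183000 * 0.076794487 = 14053.4 m

14053.4 m


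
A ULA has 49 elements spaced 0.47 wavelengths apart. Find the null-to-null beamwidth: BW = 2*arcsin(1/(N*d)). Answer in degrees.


1/(N*d) = 1/(49*0.47) = 0.043422
BW = 2*arcsin(0.043422) = 5.0 degrees

5.0 degrees


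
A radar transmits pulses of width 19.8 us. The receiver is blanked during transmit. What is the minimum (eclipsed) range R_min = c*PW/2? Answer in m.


R_min = 3e8 * 19.8e-6 / 2 = 2970.0 m

2970.0 m


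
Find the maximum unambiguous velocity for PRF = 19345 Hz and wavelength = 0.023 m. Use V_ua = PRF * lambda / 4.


V_ua = 19345 * 0.023 / 4 = 111.2 m/s

111.2 m/s


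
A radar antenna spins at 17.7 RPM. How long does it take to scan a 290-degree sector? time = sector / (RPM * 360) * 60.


t = 290 / (17.7 * 360) * 60 = 2.73 s

2.73 s


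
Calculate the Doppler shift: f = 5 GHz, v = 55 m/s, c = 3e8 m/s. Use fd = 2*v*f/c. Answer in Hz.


fd = 2 * 55 * 5000000000.0 / 3e8 = 1833.3 Hz

1833.3 Hz


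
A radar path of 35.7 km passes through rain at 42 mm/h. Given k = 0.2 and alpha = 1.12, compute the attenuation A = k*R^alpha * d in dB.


gamma = 0.2 * 42^1.12 = 13.154344 dB/km
A = 13.154344 * 35.7 = 469.61 dB

469.61 dB


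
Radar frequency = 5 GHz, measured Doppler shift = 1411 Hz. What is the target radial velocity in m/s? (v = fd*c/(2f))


v = 1411 * 3e8 / (2 * 5000000000.0) = 42.3 m/s

42.3 m/s


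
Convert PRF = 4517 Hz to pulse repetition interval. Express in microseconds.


PRI = 1/4517 = 0.0002213859 s = 221.4 us

221.4 us


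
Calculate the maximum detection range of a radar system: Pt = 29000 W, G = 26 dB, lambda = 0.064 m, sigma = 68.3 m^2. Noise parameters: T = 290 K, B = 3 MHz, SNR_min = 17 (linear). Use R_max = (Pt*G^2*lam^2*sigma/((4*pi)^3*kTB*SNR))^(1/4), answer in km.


G_lin = 10^(26/10) = 398.107171
R^4 = 29000 * 398.107171^2 * 0.064^2 * 68.3 / ((4*pi)^3 * 1.38e-23 * 290 * 3000000.0 * 17)
R^4 = 3.17469e18 m^4
R_max = (3.17469e18)^(1/4) = 42211.0 m = 42.2 km

42.2 km


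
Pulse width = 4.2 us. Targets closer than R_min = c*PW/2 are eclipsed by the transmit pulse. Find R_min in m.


R_min = 3e8 * 4.2e-6 / 2 = 630.0 m

630.0 m


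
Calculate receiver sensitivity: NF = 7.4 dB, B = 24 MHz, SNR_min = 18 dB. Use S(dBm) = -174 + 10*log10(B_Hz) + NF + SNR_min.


10*log10(24000000.0) = 73.8
S = -174 + 73.8 + 7.4 + 18 = -74.8 dBm

-74.8 dBm


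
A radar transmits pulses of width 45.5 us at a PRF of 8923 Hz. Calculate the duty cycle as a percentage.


DC = 45.5e-6 * 8923 * 100 = 40.6%

40.6%


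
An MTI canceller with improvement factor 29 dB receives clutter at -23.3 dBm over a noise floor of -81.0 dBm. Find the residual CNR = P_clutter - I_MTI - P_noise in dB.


CNR = -23.3 - 29 - (-81.0) = 28.7 dB

28.7 dB


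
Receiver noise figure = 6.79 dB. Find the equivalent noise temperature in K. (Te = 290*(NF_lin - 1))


NF_lin = 10^(6.79/10) = 4.775293
Te = 290 * (4.775293 - 1) = 1094.8 K

1094.8 K


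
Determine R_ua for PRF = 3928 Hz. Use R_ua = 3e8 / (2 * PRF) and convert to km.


R_ua = 3e8 / (2 * 3928) = 38187.4 m = 38.2 km

38.2 km


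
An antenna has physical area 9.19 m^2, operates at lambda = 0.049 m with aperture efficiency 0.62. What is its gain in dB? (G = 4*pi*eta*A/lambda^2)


G_linear = 4*pi*0.62*9.19/0.049^2 = 29821.19
G_dB = 10*log10(29821.19) = 44.7 dB

44.7 dB


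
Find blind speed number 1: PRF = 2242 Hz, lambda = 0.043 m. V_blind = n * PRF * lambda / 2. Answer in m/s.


V_blind = 1 * 2242 * 0.043 / 2 = 48.2 m/s

48.2 m/s


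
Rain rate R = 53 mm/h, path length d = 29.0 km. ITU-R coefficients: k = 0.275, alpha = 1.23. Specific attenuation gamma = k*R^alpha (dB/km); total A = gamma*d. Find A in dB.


gamma = 0.275 * 53^1.23 = 36.323862 dB/km
A = 36.323862 * 29.0 = 1053.39 dB

1053.39 dB


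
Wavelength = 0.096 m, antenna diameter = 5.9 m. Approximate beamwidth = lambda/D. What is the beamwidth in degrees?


BW_rad = 0.096 / 5.9 = 0.016271
BW_deg = 0.93 degrees

0.93 degrees


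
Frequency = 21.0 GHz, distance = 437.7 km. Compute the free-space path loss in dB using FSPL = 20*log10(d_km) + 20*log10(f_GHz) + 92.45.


20*log10(437.7) = 52.82
20*log10(21.0) = 26.44
FSPL = 171.7 dB

171.7 dB


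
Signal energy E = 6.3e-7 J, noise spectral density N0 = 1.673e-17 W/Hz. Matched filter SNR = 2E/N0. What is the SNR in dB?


SNR_lin = 2 * 6.3e-7 / 1.673e-17 = 7.531e10
SNR_dB = 10*log10(7.531e10) = 108.8 dB

108.8 dB


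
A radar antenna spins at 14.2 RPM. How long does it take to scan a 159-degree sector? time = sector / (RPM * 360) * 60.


t = 159 / (14.2 * 360) * 60 = 1.87 s

1.87 s


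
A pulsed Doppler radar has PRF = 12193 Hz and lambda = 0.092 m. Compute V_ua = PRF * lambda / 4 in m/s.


V_ua = 12193 * 0.092 / 4 = 280.4 m/s

280.4 m/s


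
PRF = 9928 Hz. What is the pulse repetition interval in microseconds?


PRI = 1/9928 = 0.0001007252 s = 100.7 us

100.7 us


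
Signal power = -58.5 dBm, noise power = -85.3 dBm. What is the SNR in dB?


SNR = -58.5 - (-85.3) = 26.8 dB

26.8 dB


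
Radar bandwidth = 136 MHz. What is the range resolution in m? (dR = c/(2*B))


dR = 3e8 / (2 * 136000000.0) = 1.1 m

1.1 m


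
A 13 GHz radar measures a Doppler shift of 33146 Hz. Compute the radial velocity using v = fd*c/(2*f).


v = 33146 * 3e8 / (2 * 13000000000.0) = 382.5 m/s

382.5 m/s


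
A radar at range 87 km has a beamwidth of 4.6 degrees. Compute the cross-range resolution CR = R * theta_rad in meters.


BW_rad = 0.080285146
CR = 87000 * 0.080285146 = 6984.8 m

6984.8 m


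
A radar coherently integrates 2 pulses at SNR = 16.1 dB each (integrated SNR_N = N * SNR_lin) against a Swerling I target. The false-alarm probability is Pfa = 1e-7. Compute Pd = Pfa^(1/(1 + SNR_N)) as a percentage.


SNR_lin = 10^(16.1/10) = 40.73803
SNR_N = 2 * 40.73803 = 81.47606
1/(1 + SNR_N) = 1/82.47606 = 0.0121247
Pd = (1e-7)^0.0121247 = 0.82248
Pd = 82.2%

82.2%


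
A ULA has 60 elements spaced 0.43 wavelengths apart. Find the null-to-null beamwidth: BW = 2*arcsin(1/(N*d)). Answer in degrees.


1/(N*d) = 1/(60*0.43) = 0.03876
BW = 2*arcsin(0.03876) = 4.4 degrees

4.4 degrees


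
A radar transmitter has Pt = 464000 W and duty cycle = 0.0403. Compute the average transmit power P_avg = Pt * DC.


P_avg = 464000 * 0.0403 = 18699.2 W

18699.2 W


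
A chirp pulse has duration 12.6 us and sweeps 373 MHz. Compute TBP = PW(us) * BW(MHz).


TBP = 12.6 * 373 = 4699.8

4699.8


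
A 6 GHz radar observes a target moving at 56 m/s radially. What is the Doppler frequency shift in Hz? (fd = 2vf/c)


fd = 2 * 56 * 6000000000.0 / 3e8 = 2240.0 Hz

2240.0 Hz


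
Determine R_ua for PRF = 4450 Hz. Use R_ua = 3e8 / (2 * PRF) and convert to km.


R_ua = 3e8 / (2 * 4450) = 33707.9 m = 33.7 km

33.7 km


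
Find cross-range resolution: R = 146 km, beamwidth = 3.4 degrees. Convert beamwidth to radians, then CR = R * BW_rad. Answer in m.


BW_rad = 0.059341195
CR = 146000 * 0.059341195 = 8663.8 m

8663.8 m


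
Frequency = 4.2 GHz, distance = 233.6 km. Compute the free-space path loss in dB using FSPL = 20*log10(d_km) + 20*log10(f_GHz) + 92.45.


20*log10(233.6) = 47.37
20*log10(4.2) = 12.46
FSPL = 152.3 dB

152.3 dB


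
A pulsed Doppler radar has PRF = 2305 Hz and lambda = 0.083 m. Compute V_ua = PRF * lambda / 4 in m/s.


V_ua = 2305 * 0.083 / 4 = 47.8 m/s

47.8 m/s


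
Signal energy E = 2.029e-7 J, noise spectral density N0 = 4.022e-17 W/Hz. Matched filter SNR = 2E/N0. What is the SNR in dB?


SNR_lin = 2 * 2.029e-7 / 4.022e-17 = 1.009e10
SNR_dB = 10*log10(1.009e10) = 100.0 dB

100.0 dB


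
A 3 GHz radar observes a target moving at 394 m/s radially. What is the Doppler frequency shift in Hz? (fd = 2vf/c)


fd = 2 * 394 * 3000000000.0 / 3e8 = 7880.0 Hz

7880.0 Hz


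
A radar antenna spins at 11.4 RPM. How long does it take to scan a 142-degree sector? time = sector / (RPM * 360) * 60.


t = 142 / (11.4 * 360) * 60 = 2.08 s

2.08 s


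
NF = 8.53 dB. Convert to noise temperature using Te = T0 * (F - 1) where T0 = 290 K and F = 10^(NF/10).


NF_lin = 10^(8.53/10) = 7.12853
Te = 290 * (7.12853 - 1) = 1777.3 K

1777.3 K


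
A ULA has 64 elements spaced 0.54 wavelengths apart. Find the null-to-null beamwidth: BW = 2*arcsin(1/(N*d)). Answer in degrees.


1/(N*d) = 1/(64*0.54) = 0.028935
BW = 2*arcsin(0.028935) = 3.3 degrees

3.3 degrees


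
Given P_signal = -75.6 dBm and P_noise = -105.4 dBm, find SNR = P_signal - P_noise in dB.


SNR = -75.6 - (-105.4) = 29.8 dB

29.8 dB


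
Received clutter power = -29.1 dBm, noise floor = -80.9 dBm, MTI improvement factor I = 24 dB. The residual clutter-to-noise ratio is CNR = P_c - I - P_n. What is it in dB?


CNR = -29.1 - 24 - (-80.9) = 27.8 dB

27.8 dB


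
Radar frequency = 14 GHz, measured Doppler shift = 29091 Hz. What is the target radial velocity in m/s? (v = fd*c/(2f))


v = 29091 * 3e8 / (2 * 14000000000.0) = 311.7 m/s

311.7 m/s


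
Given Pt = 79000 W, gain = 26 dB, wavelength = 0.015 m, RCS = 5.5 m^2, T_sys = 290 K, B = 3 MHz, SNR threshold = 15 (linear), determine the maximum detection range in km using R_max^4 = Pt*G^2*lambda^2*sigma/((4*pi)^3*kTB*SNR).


G_lin = 10^(26/10) = 398.107171
R^4 = 79000 * 398.107171^2 * 0.015^2 * 5.5 / ((4*pi)^3 * 1.38e-23 * 290 * 3000000.0 * 15)
R^4 = 4.33564e16 m^4
R_max = (4.33564e16)^(1/4) = 14429.9 m = 14.4 km

14.4 km


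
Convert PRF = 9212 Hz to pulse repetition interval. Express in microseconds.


PRI = 1/9212 = 0.0001085541 s = 108.6 us

108.6 us


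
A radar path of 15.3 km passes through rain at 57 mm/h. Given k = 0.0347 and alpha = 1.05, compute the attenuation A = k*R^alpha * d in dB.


gamma = 0.0347 * 57^1.05 = 2.421018 dB/km
A = 2.421018 * 15.3 = 37.04 dB

37.04 dB
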